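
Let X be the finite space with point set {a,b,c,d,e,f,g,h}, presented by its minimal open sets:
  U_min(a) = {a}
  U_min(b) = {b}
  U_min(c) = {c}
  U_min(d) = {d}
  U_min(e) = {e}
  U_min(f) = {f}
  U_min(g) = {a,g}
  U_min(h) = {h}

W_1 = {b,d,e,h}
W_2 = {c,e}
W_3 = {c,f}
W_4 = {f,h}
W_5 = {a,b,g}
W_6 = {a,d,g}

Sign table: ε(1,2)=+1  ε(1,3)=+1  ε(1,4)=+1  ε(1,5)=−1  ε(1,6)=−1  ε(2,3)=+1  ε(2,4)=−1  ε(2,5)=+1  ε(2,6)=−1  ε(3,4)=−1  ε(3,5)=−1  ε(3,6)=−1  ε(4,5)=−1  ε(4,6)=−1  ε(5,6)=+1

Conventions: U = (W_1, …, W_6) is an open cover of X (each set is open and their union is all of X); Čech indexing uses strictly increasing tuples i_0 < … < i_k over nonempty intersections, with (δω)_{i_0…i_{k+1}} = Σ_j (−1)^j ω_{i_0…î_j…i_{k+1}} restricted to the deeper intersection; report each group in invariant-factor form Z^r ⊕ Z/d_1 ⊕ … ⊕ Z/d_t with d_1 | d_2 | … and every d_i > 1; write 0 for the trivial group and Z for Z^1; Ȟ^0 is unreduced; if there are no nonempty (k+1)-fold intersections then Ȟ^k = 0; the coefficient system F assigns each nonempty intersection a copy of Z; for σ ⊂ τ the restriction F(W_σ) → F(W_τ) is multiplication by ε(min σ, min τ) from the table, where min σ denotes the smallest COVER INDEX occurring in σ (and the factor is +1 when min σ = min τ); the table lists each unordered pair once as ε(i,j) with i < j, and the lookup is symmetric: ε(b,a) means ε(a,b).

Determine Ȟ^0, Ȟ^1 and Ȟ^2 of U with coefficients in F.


nerve of the cover:
  W12={e} W14={h} W15={b} W16={d} W23={c} W34={f} W56={a,g}
C dims 6,7; δ0: rk 6, SNF 1^5·2
Ȟ^0 = (6 − 6) − 0 = 0, so Ȟ^0 ≅ 0
Ȟ^1 = (7 − 0) − 6 = 1 plus torsion [2], so Ȟ^1 ≅ Z ⊕ Z/2
Ȟ^2 = (0 − 0) − 0 = 0, so Ȟ^2 ≅ 0

Ȟ^0 = 0; Ȟ^1 = Z ⊕ Z/2; Ȟ^2 = 0


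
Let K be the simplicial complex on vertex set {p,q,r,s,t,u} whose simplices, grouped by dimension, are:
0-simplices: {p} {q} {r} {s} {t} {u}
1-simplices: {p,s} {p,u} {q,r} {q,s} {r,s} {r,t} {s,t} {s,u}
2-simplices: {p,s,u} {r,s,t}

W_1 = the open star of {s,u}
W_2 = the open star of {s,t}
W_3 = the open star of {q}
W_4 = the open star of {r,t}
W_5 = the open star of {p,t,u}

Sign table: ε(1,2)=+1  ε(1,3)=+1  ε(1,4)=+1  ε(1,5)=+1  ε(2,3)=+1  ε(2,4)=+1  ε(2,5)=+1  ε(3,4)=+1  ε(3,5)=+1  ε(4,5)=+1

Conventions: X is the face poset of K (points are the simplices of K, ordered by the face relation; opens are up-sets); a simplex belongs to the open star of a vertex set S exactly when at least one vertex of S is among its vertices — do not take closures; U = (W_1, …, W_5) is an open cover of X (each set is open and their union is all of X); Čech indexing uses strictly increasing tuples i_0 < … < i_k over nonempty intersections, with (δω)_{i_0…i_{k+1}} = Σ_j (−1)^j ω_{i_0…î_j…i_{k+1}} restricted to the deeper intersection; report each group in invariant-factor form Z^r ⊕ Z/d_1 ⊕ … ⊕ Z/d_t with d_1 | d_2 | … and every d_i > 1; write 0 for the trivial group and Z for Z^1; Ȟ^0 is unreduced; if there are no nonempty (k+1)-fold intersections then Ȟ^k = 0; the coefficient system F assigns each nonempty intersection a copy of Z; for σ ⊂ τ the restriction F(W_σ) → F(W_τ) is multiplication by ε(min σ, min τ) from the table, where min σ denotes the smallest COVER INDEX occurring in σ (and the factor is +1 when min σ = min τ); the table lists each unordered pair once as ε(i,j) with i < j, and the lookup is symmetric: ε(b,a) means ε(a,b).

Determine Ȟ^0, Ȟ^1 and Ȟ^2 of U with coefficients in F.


nerve simplices:
  W1={{s},{u},{p,s},{p,u},{q,s},{r,s},{s,t},{s,u},{p,s,u},{r,s,t}} W2={{s},{t},{p,s},{q,s},{r,s},{r,t},{s,t},{s,u},{p,s,u},{r,s,t}} W3={{q},{q,r},{q,s}} W4={{r},{t},{q,r},{r,s},{r,t},{s,t},{r,s,t}} W5={{p},{t},{u},{p,s},{p,u},{r,t},{s,t},{s,u},{p,s,u},{r,s,t}}
  W12={{s},{p,s},{q,s},{r,s},{s,t},{s,u},{p,s,u},{r,s,t}} W13={{q,s}} W14={{r,s},{s,t},{r,s,t}} W15={{u},{p,s},{p,u},{s,t},{s,u},{p,s,u},{r,s,t}} W23={{q,s}} W24={{t},{r,s},{r,t},{s,t},{r,s,t}} W25={{t},{p,s},{r,t},{s,t},{s,u},{p,s,u},{r,s,t}} W34={{q,r}} W45={{t},{r,t},{s,t},{r,s,t}}
  W123={{q,s}} W124={{r,s},{s,t},{r,s,t}} W125={{p,s},{s,t},{s,u},{p,s,u},{r,s,t}} W145={{s,t},{r,s,t}} W245={{t},{r,t},{s,t},{r,s,t}}
  W1245={{s,t},{r,s,t}}
C dims 5,9,5,1; δ0: rk 4, SNF 1^4; δ1: rk 4, SNF 1^4; δ2: rk 1, SNF 1^1
degree 0: 5−4−0 = 1 → Ȟ^0 ≅ Z
degree 1: 9−4−4 = 1 → Ȟ^1 ≅ Z
degree 2: 5−1−4 = 0 → Ȟ^2 ≅ 0

Ȟ^0 ≅ Z; Ȟ^1 ≅ Z; Ȟ^2 ≅ 0


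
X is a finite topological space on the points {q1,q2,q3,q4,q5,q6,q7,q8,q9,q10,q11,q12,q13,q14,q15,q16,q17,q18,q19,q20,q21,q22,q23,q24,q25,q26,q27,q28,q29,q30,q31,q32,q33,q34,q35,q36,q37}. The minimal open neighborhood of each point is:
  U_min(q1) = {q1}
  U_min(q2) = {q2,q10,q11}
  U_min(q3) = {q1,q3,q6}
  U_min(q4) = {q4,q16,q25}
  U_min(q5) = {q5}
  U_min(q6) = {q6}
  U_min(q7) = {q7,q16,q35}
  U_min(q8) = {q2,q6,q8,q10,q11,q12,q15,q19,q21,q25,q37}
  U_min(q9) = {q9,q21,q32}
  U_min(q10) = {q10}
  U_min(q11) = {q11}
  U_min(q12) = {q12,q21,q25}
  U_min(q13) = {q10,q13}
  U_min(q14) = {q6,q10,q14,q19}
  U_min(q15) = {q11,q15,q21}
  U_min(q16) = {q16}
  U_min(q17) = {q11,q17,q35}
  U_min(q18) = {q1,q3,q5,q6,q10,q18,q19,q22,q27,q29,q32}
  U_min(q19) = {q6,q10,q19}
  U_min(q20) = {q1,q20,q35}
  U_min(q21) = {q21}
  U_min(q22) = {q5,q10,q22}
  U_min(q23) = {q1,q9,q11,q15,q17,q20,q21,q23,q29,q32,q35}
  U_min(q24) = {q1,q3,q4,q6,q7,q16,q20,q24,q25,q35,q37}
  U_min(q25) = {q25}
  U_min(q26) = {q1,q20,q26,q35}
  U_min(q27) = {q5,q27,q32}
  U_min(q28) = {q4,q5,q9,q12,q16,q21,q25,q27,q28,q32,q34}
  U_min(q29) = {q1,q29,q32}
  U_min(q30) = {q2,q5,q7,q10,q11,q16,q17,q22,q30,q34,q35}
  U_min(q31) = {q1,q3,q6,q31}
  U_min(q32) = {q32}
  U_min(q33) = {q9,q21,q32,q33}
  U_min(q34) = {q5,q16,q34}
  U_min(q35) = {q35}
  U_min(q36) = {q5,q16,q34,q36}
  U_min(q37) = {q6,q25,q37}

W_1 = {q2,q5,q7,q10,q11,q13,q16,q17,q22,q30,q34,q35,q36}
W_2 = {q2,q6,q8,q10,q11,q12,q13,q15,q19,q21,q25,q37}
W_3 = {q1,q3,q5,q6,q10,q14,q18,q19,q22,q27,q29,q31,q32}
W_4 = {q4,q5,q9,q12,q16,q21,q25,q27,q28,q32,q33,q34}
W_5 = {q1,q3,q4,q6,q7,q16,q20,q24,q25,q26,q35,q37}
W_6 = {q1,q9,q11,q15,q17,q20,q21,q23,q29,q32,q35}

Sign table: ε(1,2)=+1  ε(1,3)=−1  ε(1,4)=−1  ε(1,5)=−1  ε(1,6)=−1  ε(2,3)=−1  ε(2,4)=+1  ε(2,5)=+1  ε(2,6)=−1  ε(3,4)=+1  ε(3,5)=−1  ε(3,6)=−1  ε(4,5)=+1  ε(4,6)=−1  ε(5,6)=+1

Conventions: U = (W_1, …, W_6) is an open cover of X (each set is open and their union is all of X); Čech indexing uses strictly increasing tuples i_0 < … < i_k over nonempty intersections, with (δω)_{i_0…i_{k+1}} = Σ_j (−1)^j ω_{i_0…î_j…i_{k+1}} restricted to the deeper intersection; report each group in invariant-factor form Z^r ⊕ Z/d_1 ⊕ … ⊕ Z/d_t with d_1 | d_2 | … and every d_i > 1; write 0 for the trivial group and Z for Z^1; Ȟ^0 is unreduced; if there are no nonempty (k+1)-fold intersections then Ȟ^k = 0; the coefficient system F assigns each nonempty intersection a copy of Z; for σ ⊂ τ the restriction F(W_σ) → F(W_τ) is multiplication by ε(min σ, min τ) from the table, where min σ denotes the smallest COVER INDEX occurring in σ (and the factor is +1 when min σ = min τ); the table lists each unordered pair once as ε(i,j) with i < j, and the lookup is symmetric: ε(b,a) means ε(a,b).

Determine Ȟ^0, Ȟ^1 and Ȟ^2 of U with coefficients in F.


Ȟ^0 ≅ 0, Ȟ^1 ≅ Z/2 and Ȟ^2 ≅ Z

intersection data:
  W12={q2,q10,q11,q13} W13={q5,q10,q22} W14={q5,q16,q34} W15={q7,q16,q35} W16={q11,q17,q35} W23={q6,q10,q19} W24={q12,q21,q25} W25={q6,q25,q37} W26={q11,q15,q21} W34={q5,q27,q32} W35={q1,q3,q6} W36={q1,q29,q32} W45={q4,q16,q25} W46={q9,q21,q32} W56={q1,q20,q35}
  W123={q10} W126={q11} W134={q5} W145={q16} W156={q35} W235={q6} W245={q25} W246={q21} W346={q32} W356={q1}
C dims 6,15,10; δ0: rk 6, SNF 1^5·2; δ1: rk 9, SNF 1^9
Ȟ^0 = (6 − 6) − 0 = 0, so Ȟ^0 ≅ 0
Ȟ^1 = (15 − 9) − 6 = 0 plus torsion [2], so Ȟ^1 ≅ Z/2
Ȟ^2 = (10 − 0) − 9 = 1, so Ȟ^2 ≅ Z


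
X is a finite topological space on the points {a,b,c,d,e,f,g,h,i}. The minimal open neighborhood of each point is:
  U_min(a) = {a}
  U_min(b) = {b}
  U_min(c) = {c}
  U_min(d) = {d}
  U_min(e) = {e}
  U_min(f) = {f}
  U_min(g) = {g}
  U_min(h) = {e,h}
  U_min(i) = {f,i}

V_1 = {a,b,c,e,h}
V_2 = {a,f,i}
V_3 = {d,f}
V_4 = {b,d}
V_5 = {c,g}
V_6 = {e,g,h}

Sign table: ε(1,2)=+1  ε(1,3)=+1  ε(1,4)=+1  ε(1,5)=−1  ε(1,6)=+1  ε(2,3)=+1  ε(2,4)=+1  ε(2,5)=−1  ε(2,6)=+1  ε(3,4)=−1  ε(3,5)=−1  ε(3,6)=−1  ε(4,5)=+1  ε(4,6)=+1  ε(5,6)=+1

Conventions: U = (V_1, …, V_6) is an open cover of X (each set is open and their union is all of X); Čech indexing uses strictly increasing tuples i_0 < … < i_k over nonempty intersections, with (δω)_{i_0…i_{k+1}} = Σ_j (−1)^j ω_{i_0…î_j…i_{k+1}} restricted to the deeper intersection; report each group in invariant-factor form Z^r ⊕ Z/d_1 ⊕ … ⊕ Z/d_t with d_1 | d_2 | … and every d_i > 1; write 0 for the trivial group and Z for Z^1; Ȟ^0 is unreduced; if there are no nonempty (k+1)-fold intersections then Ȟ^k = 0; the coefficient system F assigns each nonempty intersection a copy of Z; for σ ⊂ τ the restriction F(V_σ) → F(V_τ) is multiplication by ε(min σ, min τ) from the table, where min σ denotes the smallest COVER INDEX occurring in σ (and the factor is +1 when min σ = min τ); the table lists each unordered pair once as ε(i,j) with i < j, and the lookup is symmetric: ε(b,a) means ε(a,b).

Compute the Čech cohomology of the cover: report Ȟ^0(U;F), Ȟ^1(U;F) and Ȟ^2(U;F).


Ȟ^0 ≅ 0, Ȟ^1 ≅ Z ⊕ Z/2 and Ȟ^2 ≅ 0

nerve simplices:
  V12={a} V14={b} V15={c} V16={e,h} V23={f} V34={d} V56={g}
C dims 6,7; δ0: rk 6, SNF 1^5·2
degree 0: 6−6−0 = 0 → Ȟ^0 ≅ 0
degree 1: 7−0−6 = 1 plus torsion [2] → Ȟ^1 ≅ Z ⊕ Z/2
degree 2: 0−0−0 = 0 → Ȟ^2 ≅ 0


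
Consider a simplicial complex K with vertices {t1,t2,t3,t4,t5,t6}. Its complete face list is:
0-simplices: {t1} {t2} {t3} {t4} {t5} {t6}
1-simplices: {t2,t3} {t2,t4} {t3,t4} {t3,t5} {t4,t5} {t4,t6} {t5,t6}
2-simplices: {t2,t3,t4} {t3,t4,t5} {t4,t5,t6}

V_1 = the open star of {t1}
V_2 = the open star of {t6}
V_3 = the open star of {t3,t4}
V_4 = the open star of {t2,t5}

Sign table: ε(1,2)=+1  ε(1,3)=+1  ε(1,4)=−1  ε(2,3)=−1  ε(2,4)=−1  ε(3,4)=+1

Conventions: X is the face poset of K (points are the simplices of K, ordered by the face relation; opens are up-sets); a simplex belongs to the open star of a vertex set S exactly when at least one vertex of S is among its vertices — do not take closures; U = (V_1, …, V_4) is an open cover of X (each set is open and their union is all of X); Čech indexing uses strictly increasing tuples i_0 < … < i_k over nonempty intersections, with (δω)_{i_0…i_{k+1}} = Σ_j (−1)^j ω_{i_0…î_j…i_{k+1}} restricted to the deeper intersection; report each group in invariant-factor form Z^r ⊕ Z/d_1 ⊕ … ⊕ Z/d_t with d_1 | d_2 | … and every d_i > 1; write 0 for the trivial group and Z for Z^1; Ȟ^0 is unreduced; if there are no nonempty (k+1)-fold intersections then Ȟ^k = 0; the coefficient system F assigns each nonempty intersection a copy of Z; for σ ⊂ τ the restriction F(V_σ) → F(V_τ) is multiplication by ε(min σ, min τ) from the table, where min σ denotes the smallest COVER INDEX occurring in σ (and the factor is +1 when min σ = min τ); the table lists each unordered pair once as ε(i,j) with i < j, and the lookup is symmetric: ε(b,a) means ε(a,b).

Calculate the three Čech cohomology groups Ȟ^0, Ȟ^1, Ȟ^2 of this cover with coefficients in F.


nerve of the cover:
  V1={{t1}} V2={{t6},{t4,t6},{t5,t6},{t4,t5,t6}} V3={{t3},{t4},{t2,t3},{t2,t4},{t3,t4},{t3,t5},{t4,t5},{t4,t6},{t2,t3,t4},{t3,t4,t5},{t4,t5,t6}} V4={{t2},{t5},{t2,t3},{t2,t4},{t3,t5},{t4,t5},{t5,t6},{t2,t3,t4},{t3,t4,t5},{t4,t5,t6}}
  V23={{t4,t6},{t4,t5,t6}} V24={{t5,t6},{t4,t5,t6}} V34={{t2,t3},{t2,t4},{t3,t5},{t4,t5},{t2,t3,t4},{t3,t4,t5},{t4,t5,t6}}
  V234={{t4,t5,t6}}
C dims 4,3,1; δ0: rk 2, SNF 1^2; δ1: rk 1, SNF 1^1
Ȟ^0 = (4 − 2) − 0 = 2, so Ȟ^0 ≅ Z^2
Ȟ^1 = (3 − 1) − 2 = 0, so Ȟ^1 ≅ 0
Ȟ^2 = (1 − 0) − 1 = 0, so Ȟ^2 ≅ 0

Ȟ^0 ≅ Z^2,  Ȟ^1 ≅ 0,  Ȟ^2 ≅ 0


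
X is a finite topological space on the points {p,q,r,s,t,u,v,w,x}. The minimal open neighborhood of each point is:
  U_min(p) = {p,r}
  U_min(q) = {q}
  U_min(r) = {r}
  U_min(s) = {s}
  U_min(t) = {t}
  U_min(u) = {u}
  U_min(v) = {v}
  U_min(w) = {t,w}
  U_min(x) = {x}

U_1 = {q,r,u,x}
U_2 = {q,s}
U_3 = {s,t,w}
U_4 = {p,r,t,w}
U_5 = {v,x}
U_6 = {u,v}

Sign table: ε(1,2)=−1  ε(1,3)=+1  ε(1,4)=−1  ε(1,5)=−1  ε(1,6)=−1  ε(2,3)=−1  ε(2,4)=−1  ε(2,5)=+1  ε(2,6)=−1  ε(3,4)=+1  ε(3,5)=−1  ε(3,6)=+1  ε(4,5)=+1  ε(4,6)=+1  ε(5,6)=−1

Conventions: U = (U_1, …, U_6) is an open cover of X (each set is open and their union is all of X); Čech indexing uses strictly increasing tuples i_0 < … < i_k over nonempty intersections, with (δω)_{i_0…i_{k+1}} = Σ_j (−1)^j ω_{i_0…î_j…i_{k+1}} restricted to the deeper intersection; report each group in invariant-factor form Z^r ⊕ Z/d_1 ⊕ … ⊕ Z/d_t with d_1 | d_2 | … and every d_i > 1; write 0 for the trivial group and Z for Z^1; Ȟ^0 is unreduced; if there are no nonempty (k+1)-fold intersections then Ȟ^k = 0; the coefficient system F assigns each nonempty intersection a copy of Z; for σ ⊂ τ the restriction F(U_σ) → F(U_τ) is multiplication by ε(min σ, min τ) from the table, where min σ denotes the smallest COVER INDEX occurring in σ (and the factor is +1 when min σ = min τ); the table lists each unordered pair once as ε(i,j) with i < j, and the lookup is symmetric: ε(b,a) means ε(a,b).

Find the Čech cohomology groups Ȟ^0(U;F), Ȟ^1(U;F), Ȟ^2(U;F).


nonempty overlaps:
  U12={q} U14={r} U15={x} U16={u} U23={s} U34={t,w} U56={v}
C dims 6,7; δ0: rk 6, SNF 1^5·2
degree 0: 6−6−0 = 0 → Ȟ^0 ≅ 0
degree 1: 7−0−6 = 1 plus torsion [2] → Ȟ^1 ≅ Z ⊕ Z/2
degree 2: 0−0−0 = 0 → Ȟ^2 ≅ 0

Ȟ^0 ≅ 0,  Ȟ^1 ≅ Z ⊕ Z/2,  Ȟ^2 ≅ 0


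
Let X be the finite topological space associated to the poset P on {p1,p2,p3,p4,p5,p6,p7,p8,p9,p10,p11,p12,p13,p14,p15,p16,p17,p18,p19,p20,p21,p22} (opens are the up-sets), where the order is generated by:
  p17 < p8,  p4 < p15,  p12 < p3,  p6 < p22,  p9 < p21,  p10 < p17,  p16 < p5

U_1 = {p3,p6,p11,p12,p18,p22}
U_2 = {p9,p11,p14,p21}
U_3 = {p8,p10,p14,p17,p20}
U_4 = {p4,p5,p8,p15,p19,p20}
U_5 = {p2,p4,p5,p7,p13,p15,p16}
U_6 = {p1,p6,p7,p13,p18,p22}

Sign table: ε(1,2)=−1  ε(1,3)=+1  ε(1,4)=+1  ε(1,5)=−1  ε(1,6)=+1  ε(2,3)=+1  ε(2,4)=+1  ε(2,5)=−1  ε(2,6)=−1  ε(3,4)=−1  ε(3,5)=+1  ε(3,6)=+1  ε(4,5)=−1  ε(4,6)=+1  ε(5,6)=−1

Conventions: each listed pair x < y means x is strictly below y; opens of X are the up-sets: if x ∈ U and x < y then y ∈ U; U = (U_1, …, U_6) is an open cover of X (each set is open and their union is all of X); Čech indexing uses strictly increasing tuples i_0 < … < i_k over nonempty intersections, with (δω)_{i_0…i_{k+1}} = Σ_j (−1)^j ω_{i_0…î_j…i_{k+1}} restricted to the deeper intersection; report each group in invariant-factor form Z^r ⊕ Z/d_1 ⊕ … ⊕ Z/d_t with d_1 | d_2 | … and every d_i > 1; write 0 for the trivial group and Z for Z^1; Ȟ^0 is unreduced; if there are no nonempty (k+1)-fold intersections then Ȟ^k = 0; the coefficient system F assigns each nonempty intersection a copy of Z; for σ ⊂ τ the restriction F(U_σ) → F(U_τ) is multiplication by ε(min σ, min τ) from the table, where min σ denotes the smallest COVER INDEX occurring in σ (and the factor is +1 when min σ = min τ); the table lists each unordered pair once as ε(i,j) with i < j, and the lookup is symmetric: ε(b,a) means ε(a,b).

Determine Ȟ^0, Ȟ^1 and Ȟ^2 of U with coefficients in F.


nonempty overlaps:
  U12={p11} U16={p6,p18,p22} U23={p14} U34={p8,p20} U45={p4,p5,p15} U56={p7,p13}
C dims 6,6; δ0: rk 5, SNF 1^5
degree 0: 6−5−0 = 1 → Ȟ^0 ≅ Z
degree 1: 6−0−5 = 1 → Ȟ^1 ≅ Z
degree 2: 0−0−0 = 0 → Ȟ^2 ≅ 0

Ȟ^0 = Z, Ȟ^1 = Z, Ȟ^2 = 0


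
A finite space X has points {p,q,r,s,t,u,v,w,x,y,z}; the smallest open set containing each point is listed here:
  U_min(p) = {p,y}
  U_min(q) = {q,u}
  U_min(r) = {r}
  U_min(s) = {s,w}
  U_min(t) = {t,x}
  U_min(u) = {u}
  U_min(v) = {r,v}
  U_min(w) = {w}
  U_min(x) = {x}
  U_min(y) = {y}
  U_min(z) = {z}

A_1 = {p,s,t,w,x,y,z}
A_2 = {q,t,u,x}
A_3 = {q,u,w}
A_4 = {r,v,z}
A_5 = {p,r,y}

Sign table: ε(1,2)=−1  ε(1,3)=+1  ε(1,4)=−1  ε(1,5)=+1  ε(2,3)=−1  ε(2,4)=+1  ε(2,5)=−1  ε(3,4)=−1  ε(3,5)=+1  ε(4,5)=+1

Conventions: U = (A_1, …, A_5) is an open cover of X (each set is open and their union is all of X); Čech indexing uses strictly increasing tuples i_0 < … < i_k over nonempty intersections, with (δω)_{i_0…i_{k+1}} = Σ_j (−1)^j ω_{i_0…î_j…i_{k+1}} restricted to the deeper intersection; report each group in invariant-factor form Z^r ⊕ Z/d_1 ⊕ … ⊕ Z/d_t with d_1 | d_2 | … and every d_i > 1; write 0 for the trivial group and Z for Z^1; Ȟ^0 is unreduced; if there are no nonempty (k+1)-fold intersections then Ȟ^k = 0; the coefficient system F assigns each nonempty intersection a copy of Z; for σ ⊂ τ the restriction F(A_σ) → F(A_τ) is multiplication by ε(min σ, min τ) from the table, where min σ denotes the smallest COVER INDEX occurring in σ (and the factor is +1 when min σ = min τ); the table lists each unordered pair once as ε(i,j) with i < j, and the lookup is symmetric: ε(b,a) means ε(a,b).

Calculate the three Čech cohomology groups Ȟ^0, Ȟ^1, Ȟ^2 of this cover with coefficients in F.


Ȟ^0 = 0, Ȟ^1 = Z ⊕ Z/2, Ȟ^2 = 0

nerve simplices:
  A12={t,x} A13={w} A14={z} A15={p,y} A23={q,u} A45={r}
C dims 5,6; δ0: rk 5, SNF 1^4·2
degree 0: 5−5−0 = 0 → Ȟ^0 ≅ 0
degree 1: 6−0−5 = 1 plus torsion [2] → Ȟ^1 ≅ Z ⊕ Z/2
degree 2: 0−0−0 = 0 → Ȟ^2 ≅ 0


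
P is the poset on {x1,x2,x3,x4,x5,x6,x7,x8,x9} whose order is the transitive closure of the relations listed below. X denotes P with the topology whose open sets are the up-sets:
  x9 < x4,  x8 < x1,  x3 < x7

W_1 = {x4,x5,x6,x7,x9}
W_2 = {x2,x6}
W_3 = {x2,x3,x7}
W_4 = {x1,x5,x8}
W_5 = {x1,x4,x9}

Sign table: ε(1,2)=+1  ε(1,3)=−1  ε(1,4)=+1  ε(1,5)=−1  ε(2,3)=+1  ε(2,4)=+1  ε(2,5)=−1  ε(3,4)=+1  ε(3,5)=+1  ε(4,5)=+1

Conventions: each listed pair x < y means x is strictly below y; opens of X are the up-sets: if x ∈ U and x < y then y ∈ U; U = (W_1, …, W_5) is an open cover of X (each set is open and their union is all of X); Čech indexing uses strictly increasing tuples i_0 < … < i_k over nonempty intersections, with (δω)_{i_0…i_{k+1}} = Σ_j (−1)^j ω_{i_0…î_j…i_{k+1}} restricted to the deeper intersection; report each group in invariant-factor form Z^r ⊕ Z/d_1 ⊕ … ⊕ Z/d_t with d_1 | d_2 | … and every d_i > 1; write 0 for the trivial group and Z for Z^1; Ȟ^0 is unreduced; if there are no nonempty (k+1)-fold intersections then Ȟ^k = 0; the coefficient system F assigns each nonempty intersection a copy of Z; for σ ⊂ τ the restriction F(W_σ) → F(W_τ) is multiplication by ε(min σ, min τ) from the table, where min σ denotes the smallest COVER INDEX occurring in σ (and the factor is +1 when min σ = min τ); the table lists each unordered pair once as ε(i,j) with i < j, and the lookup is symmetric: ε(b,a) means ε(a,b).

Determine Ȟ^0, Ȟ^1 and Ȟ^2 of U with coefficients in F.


intersection data:
  W12={x6} W13={x7} W14={x5} W15={x4,x9} W23={x2} W45={x1}
C dims 5,6; δ0: rk 5, SNF 1^4·2
Ȟ^0 = (5 − 5) − 0 = 0, so Ȟ^0 ≅ 0
Ȟ^1 = (6 − 0) − 5 = 1 plus torsion [2], so Ȟ^1 ≅ Z ⊕ Z/2
Ȟ^2 = (0 − 0) − 0 = 0, so Ȟ^2 ≅ 0

Ȟ^0 ≅ 0; Ȟ^1 ≅ Z ⊕ Z/2; Ȟ^2 ≅ 0


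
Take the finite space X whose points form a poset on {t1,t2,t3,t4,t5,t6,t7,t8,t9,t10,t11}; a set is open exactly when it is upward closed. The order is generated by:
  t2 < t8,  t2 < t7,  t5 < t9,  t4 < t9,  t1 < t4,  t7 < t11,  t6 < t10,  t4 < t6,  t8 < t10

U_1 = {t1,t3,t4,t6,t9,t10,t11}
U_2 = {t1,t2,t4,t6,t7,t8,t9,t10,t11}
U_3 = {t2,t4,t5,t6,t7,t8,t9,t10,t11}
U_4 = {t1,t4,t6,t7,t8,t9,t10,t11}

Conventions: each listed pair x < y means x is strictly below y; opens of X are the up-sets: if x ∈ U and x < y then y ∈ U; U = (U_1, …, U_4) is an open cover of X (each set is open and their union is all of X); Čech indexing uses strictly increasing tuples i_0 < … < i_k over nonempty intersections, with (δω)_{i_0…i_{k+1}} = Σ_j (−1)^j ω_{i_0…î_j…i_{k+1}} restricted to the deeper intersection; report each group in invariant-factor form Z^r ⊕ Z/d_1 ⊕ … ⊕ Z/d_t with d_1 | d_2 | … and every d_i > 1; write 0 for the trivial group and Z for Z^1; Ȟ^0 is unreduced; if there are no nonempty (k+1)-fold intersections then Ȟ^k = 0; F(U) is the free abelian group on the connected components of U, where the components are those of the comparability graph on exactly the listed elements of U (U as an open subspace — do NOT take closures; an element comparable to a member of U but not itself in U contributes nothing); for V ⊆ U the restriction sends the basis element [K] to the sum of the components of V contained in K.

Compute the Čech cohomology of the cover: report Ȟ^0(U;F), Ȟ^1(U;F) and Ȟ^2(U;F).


nonempty overlaps:
  U12={t1,t4,t6,t9,t10,t11} U13={t4,t6,t9,t10,t11} U14={t1,t4,t6,t9,t10,t11} U23={t2,t4,t6,t7,t8,t9,t10,t11} U24={t1,t4,t6,t7,t8,t9,t10,t11} U34={t4,t6,t7,t8,t9,t10,t11}
  U123={t4,t6,t9,t10,t11} U124={t1,t4,t6,t9,t10,t11} U134={t4,t6,t9,t10,t11} U234={t4,t6,t7,t8,t9,t10,t11}
  U1234={t4,t6,t9,t10,t11}
components per intersection:
  U1: {t1,t4,t6,t9,t10} {t3} {t11}
  U2: {t1,t2,t4,t6,t7,t8,t9,t10,t11}
  U3: {t2,t4,t5,t6,t7,t8,t9,t10,t11}
  U4: {t1,t4,t6,t8,t9,t10} {t7,t11}
  U12: {t1,t4,t6,t9,t10} {t11}
  U13: {t4,t6,t9,t10} {t11}
  U14: {t1,t4,t6,t9,t10} {t11}
  U23: {t2,t4,t6,t7,t8,t9,t10,t11}
  U24: {t1,t4,t6,t8,t9,t10} {t7,t11}
  U34: {t4,t6,t8,t9,t10} {t7,t11}
  U123: {t4,t6,t9,t10} {t11}
  U124: {t1,t4,t6,t9,t10} {t11}
  U134: {t4,t6,t9,t10} {t11}
  U234: {t4,t6,t8,t9,t10} {t7,t11}
  U1234: {t4,t6,t9,t10} {t11}
C dims 7,11,8,2; δ0: rk 5, SNF 1^5; δ1: rk 6, SNF 1^6; δ2: rk 2, SNF 1^2
degree 0: 7−5−0 = 2 → Ȟ^0 ≅ Z^2
degree 1: 11−6−5 = 0 → Ȟ^1 ≅ 0
degree 2: 8−2−6 = 0 → Ȟ^2 ≅ 0

Ȟ^0 ≅ Z^2, Ȟ^1 ≅ 0 and Ȟ^2 ≅ 0


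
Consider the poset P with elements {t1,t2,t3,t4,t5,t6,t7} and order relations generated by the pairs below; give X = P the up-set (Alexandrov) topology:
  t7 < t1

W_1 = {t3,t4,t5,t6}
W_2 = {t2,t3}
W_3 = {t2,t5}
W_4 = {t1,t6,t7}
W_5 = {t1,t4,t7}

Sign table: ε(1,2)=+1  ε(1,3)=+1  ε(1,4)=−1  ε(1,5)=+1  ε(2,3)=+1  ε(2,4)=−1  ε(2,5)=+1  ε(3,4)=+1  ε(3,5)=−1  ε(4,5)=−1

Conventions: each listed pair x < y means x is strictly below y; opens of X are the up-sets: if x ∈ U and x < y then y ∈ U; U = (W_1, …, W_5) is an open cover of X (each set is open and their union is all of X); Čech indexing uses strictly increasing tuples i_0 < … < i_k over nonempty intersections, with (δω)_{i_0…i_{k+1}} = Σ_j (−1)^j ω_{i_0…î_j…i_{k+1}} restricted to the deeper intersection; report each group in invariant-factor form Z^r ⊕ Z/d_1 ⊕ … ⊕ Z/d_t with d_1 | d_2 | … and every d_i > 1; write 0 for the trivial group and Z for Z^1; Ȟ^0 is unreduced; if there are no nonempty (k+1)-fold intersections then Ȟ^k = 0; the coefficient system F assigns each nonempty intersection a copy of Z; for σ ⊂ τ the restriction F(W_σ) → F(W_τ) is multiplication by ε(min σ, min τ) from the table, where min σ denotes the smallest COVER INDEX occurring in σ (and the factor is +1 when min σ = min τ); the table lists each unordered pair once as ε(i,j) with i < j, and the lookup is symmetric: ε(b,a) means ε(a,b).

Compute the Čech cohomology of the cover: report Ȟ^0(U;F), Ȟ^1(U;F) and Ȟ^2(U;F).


Ȟ^0 = Z, Ȟ^1 = Z^2, Ȟ^2 = 0

cover nerve:
  W12={t3} W13={t5} W14={t6} W15={t4} W23={t2} W45={t1,t7}
C dims 5,6; δ0: rk 4, SNF 1^4
Ȟ^0: (5−4)−0=1 ⇒ Z
Ȟ^1: (6−0)−4=2 ⇒ Z^2
Ȟ^2: (0−0)−0=0 ⇒ 0


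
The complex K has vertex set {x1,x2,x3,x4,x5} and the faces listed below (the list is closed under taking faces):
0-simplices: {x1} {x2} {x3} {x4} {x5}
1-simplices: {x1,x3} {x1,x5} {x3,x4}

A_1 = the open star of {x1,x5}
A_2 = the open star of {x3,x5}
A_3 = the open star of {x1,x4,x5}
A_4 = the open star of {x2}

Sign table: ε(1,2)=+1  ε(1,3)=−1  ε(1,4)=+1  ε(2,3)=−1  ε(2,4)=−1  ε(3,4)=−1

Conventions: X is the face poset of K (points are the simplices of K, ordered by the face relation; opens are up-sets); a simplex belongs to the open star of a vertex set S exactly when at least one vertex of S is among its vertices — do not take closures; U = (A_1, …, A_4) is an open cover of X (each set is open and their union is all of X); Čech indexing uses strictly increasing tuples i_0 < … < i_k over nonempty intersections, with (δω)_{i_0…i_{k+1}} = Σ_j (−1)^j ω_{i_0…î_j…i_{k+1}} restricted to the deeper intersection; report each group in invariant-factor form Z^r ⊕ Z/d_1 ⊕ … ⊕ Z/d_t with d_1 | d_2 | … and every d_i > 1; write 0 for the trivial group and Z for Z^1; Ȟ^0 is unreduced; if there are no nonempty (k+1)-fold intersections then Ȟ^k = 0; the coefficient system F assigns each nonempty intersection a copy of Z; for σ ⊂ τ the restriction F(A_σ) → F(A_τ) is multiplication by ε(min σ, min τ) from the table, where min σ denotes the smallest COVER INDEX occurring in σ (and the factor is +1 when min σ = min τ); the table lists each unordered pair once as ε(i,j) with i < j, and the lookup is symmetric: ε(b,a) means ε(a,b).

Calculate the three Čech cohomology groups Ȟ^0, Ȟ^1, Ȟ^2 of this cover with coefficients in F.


Ȟ^0 = Z^2, Ȟ^1 = 0 and Ȟ^2 = 0

nonempty intersections:
  A1={{x1},{x5},{x1,x3},{x1,x5}} A2={{x3},{x5},{x1,x3},{x1,x5},{x3,x4}} A3={{x1},{x4},{x5},{x1,x3},{x1,x5},{x3,x4}} A4={{x2}}
  A12={{x5},{x1,x3},{x1,x5}} A13={{x1},{x5},{x1,x3},{x1,x5}} A23={{x5},{x1,x3},{x1,x5},{x3,x4}}
  A123={{x5},{x1,x3},{x1,x5}}
C dims 4,3,1; δ0: rk 2, SNF 1^2; δ1: rk 1, SNF 1^1
Ȟ^0: (4−2)−0=2 ⇒ Z^2
Ȟ^1: (3−1)−2=0 ⇒ 0
Ȟ^2: (1−0)−1=0 ⇒ 0


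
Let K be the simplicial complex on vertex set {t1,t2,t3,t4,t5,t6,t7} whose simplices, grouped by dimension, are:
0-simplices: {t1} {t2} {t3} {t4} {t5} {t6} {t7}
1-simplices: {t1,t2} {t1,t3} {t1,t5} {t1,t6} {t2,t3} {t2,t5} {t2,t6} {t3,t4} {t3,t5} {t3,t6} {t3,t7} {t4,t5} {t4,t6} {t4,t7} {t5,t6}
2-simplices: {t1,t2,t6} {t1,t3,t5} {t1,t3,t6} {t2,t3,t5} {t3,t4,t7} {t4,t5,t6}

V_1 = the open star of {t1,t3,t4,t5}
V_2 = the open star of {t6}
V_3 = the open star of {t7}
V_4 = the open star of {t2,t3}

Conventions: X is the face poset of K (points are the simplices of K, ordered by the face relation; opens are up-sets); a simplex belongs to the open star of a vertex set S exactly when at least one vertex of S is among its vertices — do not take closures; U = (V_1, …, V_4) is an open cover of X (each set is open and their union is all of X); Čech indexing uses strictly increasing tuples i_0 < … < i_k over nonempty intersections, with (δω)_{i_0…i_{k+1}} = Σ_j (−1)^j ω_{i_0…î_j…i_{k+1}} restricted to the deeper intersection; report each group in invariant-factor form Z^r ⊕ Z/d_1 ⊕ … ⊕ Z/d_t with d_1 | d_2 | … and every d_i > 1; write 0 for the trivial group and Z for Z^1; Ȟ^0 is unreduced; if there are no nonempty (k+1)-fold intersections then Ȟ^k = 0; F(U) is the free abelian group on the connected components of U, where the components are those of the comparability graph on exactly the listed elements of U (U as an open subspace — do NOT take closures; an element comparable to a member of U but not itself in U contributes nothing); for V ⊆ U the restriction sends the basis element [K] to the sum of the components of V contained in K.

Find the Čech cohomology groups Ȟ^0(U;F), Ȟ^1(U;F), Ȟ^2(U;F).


nerve simplices:
  V1={{t1},{t3},{t4},{t5},{t1,t2},{t1,t3},{t1,t5},{t1,t6},{t2,t3},{t2,t5},{t3,t4},{t3,t5},{t3,t6},{t3,t7},{t4,t5},{t4,t6},{t4,t7},{t5,t6},{t1,t2,t6},{t1,t3,t5},{t1,t3,t6},{t2,t3,t5},{t3,t4,t7},{t4,t5,t6}} V2={{t6},{t1,t6},{t2,t6},{t3,t6},{t4,t6},{t5,t6},{t1,t2,t6},{t1,t3,t6},{t4,t5,t6}} V3={{t7},{t3,t7},{t4,t7},{t3,t4,t7}} V4={{t2},{t3},{t1,t2},{t1,t3},{t2,t3},{t2,t5},{t2,t6},{t3,t4},{t3,t5},{t3,t6},{t3,t7},{t1,t2,t6},{t1,t3,t5},{t1,t3,t6},{t2,t3,t5},{t3,t4,t7}}
  V12={{t1,t6},{t3,t6},{t4,t6},{t5,t6},{t1,t2,t6},{t1,t3,t6},{t4,t5,t6}} V13={{t3,t7},{t4,t7},{t3,t4,t7}} V14={{t3},{t1,t2},{t1,t3},{t2,t3},{t2,t5},{t3,t4},{t3,t5},{t3,t6},{t3,t7},{t1,t2,t6},{t1,t3,t5},{t1,t3,t6},{t2,t3,t5},{t3,t4,t7}} V24={{t2,t6},{t3,t6},{t1,t2,t6},{t1,t3,t6}} V34={{t3,t7},{t3,t4,t7}}
  V124={{t3,t6},{t1,t2,t6},{t1,t3,t6}} V134={{t3,t7},{t3,t4,t7}}
components per intersection:
  V1: {{t1},{t3},{t4},{t5},{t1,t2},{t1,t3},{t1,t5},{t1,t6},{t2,t3},{t2,t5},{t3,t4},{t3,t5},{t3,t6},{t3,t7},{t4,t5},{t4,t6},{t4,t7},{t5,t6},{t1,t2,t6},{t1,t3,t5},{t1,t3,t6},{t2,t3,t5},{t3,t4,t7},{t4,t5,t6}}
  V2: {{t6},{t1,t6},{t2,t6},{t3,t6},{t4,t6},{t5,t6},{t1,t2,t6},{t1,t3,t6},{t4,t5,t6}}
  V3: {{t7},{t3,t7},{t4,t7},{t3,t4,t7}}
  V4: {{t2},{t3},{t1,t2},{t1,t3},{t2,t3},{t2,t5},{t2,t6},{t3,t4},{t3,t5},{t3,t6},{t3,t7},{t1,t2,t6},{t1,t3,t5},{t1,t3,t6},{t2,t3,t5},{t3,t4,t7}}
  V12: {{t1,t6},{t3,t6},{t1,t2,t6},{t1,t3,t6}} {{t4,t6},{t5,t6},{t4,t5,t6}}
  V13: {{t3,t7},{t4,t7},{t3,t4,t7}}
  V14: {{t3},{t1,t3},{t2,t3},{t2,t5},{t3,t4},{t3,t5},{t3,t6},{t3,t7},{t1,t3,t5},{t1,t3,t6},{t2,t3,t5},{t3,t4,t7}} {{t1,t2},{t1,t2,t6}}
  V24: {{t2,t6},{t1,t2,t6}} {{t3,t6},{t1,t3,t6}}
  V34: {{t3,t7},{t3,t4,t7}}
  V124: {{t3,t6},{t1,t3,t6}} {{t1,t2,t6}}
  V134: {{t3,t7},{t3,t4,t7}}
C dims 4,8,3; δ0: rk 3, SNF 1^3; δ1: rk 3, SNF 1^3
degree 0: 4−3−0 = 1 → Ȟ^0 ≅ Z
degree 1: 8−3−3 = 2 → Ȟ^1 ≅ Z^2
degree 2: 3−0−3 = 0 → Ȟ^2 ≅ 0

Ȟ^0 ≅ Z; Ȟ^1 ≅ Z^2; Ȟ^2 ≅ 0


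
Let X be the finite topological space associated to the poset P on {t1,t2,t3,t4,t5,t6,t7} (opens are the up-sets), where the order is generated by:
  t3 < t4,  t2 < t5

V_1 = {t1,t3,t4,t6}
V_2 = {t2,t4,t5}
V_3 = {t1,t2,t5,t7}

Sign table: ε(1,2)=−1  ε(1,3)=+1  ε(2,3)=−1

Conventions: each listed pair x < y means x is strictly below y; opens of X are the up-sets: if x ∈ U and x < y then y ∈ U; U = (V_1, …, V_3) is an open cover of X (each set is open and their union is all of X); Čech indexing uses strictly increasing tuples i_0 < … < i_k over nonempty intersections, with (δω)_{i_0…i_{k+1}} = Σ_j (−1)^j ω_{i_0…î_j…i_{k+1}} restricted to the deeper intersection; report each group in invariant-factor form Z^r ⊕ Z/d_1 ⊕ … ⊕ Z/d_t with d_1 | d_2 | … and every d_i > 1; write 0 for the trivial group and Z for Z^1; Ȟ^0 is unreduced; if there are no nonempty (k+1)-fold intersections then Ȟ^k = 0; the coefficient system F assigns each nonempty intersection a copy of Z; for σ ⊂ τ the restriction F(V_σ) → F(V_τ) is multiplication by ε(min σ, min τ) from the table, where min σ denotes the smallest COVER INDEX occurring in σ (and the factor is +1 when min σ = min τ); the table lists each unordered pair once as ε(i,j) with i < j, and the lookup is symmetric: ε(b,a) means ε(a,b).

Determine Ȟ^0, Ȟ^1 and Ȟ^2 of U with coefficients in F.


Ȟ^0 ≅ Z,  Ȟ^1 ≅ Z,  Ȟ^2 ≅ 0

nerve of the cover:
  V12={t4} V13={t1} V23={t2,t5}
C dims 3,3; δ0: rk 2, SNF 1^2
Ȟ^0 = (3 − 2) − 0 = 1, so Ȟ^0 ≅ Z
Ȟ^1 = (3 − 0) − 2 = 1, so Ȟ^1 ≅ Z
Ȟ^2 = (0 − 0) − 0 = 0, so Ȟ^2 ≅ 0


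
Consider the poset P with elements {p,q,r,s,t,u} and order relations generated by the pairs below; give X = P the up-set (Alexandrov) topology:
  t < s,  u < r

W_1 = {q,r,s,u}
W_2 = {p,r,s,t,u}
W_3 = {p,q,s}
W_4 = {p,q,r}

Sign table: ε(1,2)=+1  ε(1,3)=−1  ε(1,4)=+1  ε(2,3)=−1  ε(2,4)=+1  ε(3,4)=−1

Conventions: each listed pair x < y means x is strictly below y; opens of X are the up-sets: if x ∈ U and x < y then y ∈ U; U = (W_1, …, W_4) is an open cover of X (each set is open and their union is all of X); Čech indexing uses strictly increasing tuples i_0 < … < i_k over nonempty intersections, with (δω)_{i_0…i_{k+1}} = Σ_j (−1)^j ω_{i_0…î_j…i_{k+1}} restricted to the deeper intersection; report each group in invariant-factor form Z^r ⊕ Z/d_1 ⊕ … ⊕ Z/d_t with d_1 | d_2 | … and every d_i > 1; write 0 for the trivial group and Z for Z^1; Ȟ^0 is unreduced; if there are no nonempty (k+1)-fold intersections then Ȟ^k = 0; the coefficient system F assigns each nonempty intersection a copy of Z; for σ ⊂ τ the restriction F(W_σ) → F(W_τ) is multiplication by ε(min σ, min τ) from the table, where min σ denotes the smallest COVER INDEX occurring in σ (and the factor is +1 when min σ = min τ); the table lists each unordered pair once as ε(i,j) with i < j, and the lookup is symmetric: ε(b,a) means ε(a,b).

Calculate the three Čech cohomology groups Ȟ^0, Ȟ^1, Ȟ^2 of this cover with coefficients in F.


nonempty overlaps:
  W12={r,s,u} W13={q,s} W14={q,r} W23={p,s} W24={p,r} W34={p,q}
  W123={s} W124={r} W134={q} W234={p}
C dims 4,6,4; δ0: rk 3, SNF 1^3; δ1: rk 3, SNF 1^3
degree 0: 4−3−0 = 1 → Ȟ^0 ≅ Z
degree 1: 6−3−3 = 0 → Ȟ^1 ≅ 0
degree 2: 4−0−3 = 1 → Ȟ^2 ≅ Z

Ȟ^0 = Z, Ȟ^1 = 0 and Ȟ^2 = Z


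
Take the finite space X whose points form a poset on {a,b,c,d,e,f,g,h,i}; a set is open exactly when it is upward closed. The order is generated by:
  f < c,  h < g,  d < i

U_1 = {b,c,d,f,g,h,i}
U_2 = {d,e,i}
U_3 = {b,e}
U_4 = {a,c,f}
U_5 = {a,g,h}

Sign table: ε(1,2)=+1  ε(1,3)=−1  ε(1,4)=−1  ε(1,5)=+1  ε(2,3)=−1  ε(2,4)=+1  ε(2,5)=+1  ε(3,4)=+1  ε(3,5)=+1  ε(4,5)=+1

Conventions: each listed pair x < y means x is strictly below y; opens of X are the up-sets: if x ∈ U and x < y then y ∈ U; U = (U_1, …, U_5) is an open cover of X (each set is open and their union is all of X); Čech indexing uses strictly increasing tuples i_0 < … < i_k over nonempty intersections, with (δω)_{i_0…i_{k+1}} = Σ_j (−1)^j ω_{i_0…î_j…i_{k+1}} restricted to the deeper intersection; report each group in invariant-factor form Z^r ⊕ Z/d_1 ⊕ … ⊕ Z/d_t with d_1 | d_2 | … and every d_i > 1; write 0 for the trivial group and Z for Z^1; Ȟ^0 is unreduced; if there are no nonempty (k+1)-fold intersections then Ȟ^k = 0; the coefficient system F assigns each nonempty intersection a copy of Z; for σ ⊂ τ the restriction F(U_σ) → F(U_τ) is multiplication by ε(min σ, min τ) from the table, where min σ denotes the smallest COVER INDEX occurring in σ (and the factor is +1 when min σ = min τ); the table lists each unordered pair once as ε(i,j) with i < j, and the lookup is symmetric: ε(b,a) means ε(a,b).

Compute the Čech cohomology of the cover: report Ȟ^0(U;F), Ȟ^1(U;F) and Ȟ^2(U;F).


cover nerve:
  U12={d,i} U13={b} U14={c,f} U15={g,h} U23={e} U45={a}
C dims 5,6; δ0: rk 5, SNF 1^4·2
Ȟ^0: (5−5)−0=0 ⇒ 0
Ȟ^1: (6−0)−5=1 plus torsion [2] ⇒ Z ⊕ Z/2
Ȟ^2: (0−0)−0=0 ⇒ 0

Ȟ^0 = 0; Ȟ^1 = Z ⊕ Z/2; Ȟ^2 = 0


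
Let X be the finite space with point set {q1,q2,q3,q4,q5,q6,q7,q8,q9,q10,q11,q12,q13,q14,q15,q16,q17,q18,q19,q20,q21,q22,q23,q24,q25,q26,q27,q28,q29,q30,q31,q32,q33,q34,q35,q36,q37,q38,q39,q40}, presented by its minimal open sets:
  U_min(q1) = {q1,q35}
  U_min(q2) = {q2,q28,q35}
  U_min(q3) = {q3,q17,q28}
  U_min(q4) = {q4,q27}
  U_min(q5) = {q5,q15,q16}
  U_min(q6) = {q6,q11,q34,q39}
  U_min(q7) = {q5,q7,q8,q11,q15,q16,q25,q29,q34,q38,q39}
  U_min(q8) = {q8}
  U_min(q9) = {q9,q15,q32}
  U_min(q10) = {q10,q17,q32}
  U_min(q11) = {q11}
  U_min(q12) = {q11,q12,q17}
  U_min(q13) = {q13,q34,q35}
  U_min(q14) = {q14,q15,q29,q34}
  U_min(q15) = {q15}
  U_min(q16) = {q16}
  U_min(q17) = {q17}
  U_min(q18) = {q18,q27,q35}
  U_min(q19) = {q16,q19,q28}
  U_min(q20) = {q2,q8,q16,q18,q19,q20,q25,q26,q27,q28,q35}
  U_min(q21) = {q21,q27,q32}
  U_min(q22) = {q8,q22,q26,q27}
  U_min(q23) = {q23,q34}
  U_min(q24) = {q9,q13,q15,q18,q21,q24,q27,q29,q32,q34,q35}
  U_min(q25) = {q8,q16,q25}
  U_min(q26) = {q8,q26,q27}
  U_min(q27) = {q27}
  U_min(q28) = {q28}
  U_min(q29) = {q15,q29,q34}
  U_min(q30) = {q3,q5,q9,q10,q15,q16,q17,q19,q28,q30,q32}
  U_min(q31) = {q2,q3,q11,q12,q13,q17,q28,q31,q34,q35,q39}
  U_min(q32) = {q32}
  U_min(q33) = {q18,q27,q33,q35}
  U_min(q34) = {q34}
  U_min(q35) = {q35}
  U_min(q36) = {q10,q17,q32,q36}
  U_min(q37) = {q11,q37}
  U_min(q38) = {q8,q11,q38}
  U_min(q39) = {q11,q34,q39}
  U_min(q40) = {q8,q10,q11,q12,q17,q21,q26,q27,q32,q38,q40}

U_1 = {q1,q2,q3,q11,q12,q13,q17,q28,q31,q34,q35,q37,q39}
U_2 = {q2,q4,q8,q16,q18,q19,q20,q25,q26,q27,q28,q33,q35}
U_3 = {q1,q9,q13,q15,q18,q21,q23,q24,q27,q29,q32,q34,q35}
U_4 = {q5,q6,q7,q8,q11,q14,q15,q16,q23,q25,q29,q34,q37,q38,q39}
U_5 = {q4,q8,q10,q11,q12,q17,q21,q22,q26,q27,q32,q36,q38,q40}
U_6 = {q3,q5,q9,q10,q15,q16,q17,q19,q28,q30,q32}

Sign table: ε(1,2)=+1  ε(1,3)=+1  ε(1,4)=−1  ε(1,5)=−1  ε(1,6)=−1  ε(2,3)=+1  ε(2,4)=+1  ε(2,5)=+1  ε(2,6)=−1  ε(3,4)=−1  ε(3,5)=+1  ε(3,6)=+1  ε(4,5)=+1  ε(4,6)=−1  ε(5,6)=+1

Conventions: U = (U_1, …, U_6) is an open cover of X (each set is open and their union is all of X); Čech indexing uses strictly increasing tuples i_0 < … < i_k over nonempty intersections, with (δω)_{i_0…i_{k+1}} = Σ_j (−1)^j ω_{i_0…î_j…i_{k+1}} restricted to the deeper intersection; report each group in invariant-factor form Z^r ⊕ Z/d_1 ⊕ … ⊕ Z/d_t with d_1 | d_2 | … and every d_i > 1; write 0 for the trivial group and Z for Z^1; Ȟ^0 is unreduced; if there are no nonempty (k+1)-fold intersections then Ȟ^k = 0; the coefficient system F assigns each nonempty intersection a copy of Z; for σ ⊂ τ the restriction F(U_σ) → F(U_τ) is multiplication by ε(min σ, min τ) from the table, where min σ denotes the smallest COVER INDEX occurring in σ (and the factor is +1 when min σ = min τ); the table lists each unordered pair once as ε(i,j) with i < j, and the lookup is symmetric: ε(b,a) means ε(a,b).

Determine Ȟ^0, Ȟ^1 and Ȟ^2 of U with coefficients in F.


nonempty intersections:
  U12={q2,q28,q35} U13={q1,q13,q34,q35} U14={q11,q34,q37,q39} U15={q11,q12,q17} U16={q3,q17,q28} U23={q18,q27,q35} U24={q8,q16,q25} U25={q4,q8,q26,q27} U26={q16,q19,q28} U34={q15,q23,q29,q34} U35={q21,q27,q32} U36={q9,q15,q32} U45={q8,q11,q38} U46={q5,q15,q16} U56={q10,q17,q32}
  U123={q35} U126={q28} U134={q34} U145={q11} U156={q17} U235={q27} U245={q8} U246={q16} U346={q15} U356={q32}
C dims 6,15,10; δ0: rk 6, SNF 1^5·2; δ1: rk 9, SNF 1^9
Ȟ^0: (6−6)−0=0 ⇒ 0
Ȟ^1: (15−9)−6=0 plus torsion [2] ⇒ Z/2
Ȟ^2: (10−0)−9=1 ⇒ Z

Ȟ^0 = 0,  Ȟ^1 = Z/2,  Ȟ^2 = Z


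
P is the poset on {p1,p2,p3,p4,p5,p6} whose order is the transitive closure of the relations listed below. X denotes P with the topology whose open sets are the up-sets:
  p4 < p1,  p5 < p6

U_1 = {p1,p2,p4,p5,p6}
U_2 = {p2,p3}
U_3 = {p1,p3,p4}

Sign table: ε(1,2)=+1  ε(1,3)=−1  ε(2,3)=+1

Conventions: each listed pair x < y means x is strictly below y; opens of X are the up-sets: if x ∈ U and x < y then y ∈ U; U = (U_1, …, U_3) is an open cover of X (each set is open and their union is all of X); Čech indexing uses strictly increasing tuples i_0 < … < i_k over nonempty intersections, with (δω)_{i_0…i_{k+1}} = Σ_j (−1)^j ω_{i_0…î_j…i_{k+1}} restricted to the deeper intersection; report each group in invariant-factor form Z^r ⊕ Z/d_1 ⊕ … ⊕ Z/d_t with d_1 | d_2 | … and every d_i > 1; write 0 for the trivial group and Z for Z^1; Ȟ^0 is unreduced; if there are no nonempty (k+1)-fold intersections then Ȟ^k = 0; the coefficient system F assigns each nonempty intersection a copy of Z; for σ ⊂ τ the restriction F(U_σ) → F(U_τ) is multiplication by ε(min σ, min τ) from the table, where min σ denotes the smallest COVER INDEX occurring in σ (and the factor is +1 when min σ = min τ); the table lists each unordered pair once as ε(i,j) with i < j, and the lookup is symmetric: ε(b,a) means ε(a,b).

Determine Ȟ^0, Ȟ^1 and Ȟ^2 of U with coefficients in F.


nerve simplices:
  U12={p2} U13={p1,p4} U23={p3}
C dims 3,3; δ0: rk 3, SNF 1^2·2
degree 0: 3−3−0 = 0 → Ȟ^0 ≅ 0
degree 1: 3−0−3 = 0 plus torsion [2] → Ȟ^1 ≅ Z/2
degree 2: 0−0−0 = 0 → Ȟ^2 ≅ 0

Ȟ^0 ≅ 0, Ȟ^1 ≅ Z/2 and Ȟ^2 ≅ 0
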